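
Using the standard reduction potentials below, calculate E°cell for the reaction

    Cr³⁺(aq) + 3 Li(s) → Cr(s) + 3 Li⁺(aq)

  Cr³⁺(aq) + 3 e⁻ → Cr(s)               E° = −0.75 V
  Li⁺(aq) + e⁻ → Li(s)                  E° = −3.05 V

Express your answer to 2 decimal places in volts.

In the reaction as written, Cr³⁺(aq) is reduced (cathode) and Li⁺(aq) is produced by oxidation at the anode.
E°cell = E°(cathode) − E°(anode) = −0.75 − (−3.05) = +2.30 V.

+2.30 V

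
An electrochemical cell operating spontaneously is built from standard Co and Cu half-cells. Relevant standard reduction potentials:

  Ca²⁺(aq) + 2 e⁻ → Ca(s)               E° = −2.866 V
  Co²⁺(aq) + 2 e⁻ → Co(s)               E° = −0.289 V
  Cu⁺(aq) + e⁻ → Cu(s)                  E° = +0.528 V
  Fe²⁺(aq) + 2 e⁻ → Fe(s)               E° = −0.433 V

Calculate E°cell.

Of the two couples in this cell, the one with the more positive reduction potential is reduced at the cathode: here that is Cu⁺/Cu (+0.528 V); Co²⁺/Co (−0.289 V) is the anode.
E°cell = E°(cathode) − E°(anode) = +0.528 − (−0.289) = +0.817 V.

+0.817 V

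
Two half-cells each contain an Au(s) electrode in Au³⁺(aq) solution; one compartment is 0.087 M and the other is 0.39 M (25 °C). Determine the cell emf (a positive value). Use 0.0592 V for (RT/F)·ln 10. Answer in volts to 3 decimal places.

0.013 V

For a concentration cell E°cell = 0, since both electrodes use the same couple.
The compartment with the higher Au³⁺(aq) concentration (0.39 M) acts as the cathode; ions are reduced there and produced at the dilute (0.087 M) anode.
With n = 3, Ecell = −(0.0592/3)·log([dilute]/[conc]) = −(0.0592/3)·log(0.087/0.39) = +0.013 V.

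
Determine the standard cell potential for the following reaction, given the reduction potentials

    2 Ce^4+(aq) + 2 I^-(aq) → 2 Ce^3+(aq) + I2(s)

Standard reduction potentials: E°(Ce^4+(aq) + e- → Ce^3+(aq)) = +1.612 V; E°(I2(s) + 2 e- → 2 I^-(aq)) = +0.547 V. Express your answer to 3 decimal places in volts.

In the reaction as written, Ce^4+(aq) is reduced (cathode) and I2(s) is produced by oxidation at the anode.
E°cell = E°(cathode) − E°(anode) = +1.612 − (+0.547) = +1.065 V.

+1.065 V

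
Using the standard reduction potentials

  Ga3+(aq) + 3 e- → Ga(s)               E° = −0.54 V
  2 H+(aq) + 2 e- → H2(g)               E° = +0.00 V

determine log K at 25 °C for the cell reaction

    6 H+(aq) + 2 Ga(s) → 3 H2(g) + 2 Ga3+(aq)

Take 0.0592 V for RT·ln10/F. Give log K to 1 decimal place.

The 2H⁺/H₂ couple is reduced (cathode); E°cell = +0.00 − (−0.54) = +0.54 V with n = 6.
At equilibrium E = 0, so log K = nE°cell / 0.0592 = (6)(+0.54) / 0.0592 = 54.7.

log K = 54.7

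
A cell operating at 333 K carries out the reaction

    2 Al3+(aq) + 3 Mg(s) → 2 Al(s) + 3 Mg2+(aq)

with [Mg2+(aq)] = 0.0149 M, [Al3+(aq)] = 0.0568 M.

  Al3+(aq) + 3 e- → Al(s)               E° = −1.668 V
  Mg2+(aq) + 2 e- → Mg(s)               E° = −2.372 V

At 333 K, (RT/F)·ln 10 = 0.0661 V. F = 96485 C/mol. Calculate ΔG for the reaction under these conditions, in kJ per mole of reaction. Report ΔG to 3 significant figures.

With Al³⁺/Al reduced at the cathode, E°cell = −1.668 − (−2.372) = +0.704 V and n = 6.
Q = [Mg2+(aq)]^3 / [Al3+(aq)]^2 = 0.00103, so log Q = −2.989 and E = +0.704 − (0.0661/6)(−2.989) = +0.7369 V.
Then ΔG = −nFE = −6 × 96485 × +0.7369 J/mol = −427 kJ/mol.

−427 kJ/mol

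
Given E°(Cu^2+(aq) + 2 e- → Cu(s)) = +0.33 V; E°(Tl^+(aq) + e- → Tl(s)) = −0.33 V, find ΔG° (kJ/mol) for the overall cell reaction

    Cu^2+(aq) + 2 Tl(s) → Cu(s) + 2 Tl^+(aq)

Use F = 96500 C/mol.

In the reaction as written Cu^2+(aq) is reduced, so the Cu²⁺/Cu couple is the cathode and Tl⁺/Tl is the anode.
E°cell = +0.33 − (−0.33) = +0.66 V; balancing electrons gives n = 2.
ΔG° = −nFE°cell = −(2)(96500)(+0.66) J/mol = −127 kJ/mol.

−127 kJ/mol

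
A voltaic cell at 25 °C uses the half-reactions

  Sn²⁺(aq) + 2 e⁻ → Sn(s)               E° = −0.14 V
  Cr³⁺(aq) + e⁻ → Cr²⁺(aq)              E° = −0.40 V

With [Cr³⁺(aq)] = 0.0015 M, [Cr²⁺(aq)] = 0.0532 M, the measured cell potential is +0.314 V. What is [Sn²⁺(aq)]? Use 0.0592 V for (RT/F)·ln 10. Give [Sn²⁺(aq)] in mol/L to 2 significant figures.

Sn²⁺/Sn is the cathode (higher E°); E°cell = −0.14 − (−0.40) = +0.26 V with n = 2.
From the Nernst equation, log Q = n(E° − E)/0.0592 = 2·(+0.26 − (+0.314))/0.0592 = −1.824.
Balancing electrons gives Sn²⁺(aq) + 2 Cr²⁺(aq) → Sn(s) + 2 Cr³⁺(aq); thus Q = [Cr³⁺(aq)]^2 / ([Sn²⁺(aq)]·[Cr²⁺(aq)]^2).
Solving for the unknown gives log [Sn²⁺(aq)] = −1.276, so [Sn²⁺(aq)] ≈ 0.053 M.

0.053 M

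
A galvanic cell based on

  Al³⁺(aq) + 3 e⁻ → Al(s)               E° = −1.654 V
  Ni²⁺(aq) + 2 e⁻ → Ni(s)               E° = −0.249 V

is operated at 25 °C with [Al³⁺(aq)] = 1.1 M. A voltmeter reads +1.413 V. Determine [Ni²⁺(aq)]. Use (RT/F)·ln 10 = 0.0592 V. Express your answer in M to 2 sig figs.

The Ni²⁺/Ni couple has the larger reduction potential, so it is the cathode: E°cell = −0.249 − (−1.654) = +1.405 V and n = 6.
Since E = E° − (0.0592/n)·log Q, log Q = n(E° − E)/0.0592 = −0.811.
The balanced reaction is 3 Ni²⁺(aq) + 2 Al(s) → 3 Ni(s) + 2 Al³⁺(aq), so Q = [Al³⁺(aq)]^2 / [Ni²⁺(aq)]^3.
Isolating [Ni²⁺(aq)] in Q = 10^{−0.811} yields log [Ni²⁺(aq)] = 0.298, i.e. 2.0 M.

2.0 M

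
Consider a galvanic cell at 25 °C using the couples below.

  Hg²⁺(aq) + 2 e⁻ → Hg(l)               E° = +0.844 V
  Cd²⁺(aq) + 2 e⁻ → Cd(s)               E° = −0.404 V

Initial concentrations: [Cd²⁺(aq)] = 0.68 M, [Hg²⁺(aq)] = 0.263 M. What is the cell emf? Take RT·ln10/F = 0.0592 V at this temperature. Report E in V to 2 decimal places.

+1.24 V

Hg²⁺/Hg is reduced (cathode, E° = +0.844 V) and Cd²⁺/Cd is oxidized (anode).
The standard potential is +0.844 − (−0.404) = +1.248 V and the balanced reaction transfers n = 2 electrons.
For the overall reaction Hg²⁺(aq) + Cd(s) → Hg(l) + Cd²⁺(aq), Q = [Cd²⁺(aq)] / [Hg²⁺(aq)] = 2.59, giving log Q = 0.413.
Applying E = E° − (RT ln10/nF)·log Q gives +1.248 − (0.0592/2)(0.413) = +1.24 V.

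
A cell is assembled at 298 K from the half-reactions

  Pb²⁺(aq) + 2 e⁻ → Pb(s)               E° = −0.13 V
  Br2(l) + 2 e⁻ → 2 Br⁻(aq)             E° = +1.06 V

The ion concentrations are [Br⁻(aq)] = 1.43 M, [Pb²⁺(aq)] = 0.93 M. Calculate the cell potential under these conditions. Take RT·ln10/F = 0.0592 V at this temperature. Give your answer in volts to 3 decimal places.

+1.182 V

Br₂/Br⁻ is reduced (cathode, E° = +1.06 V) and Pb²⁺/Pb is oxidized (anode).
E°cell = +1.06 − (−0.13) = +1.19 V, with n = 2 electrons transferred.
Balancing gives Br2(l) + Pb(s) → 2 Br⁻(aq) + Pb²⁺(aq); hence Q = [Br⁻(aq)]^2·[Pb²⁺(aq)] = 1.9 (log Q = 0.279).
E = E° − (0.0592/n)·log Q = +1.19 − (0.0592/2)(0.279) = +1.182 V.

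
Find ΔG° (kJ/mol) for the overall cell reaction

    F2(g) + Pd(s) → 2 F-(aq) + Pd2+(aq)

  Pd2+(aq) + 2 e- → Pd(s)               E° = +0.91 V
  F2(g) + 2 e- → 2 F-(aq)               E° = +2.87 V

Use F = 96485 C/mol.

−378 kJ/mol

In the reaction as written F2(g) is reduced, so the F₂/F⁻ couple is the cathode and Pd²⁺/Pd is the anode.
E°cell = +2.87 − (+0.91) = +1.96 V; balancing electrons gives n = 2.
ΔG° = −nFE°cell = −(2)(96485)(+1.96) J/mol = −378 kJ/mol.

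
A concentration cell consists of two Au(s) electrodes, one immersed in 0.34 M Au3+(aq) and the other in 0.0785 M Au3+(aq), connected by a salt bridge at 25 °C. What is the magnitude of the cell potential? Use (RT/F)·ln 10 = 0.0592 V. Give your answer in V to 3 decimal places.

For a concentration cell E°cell = 0, since both electrodes use the same couple.
The compartment with the higher Au3+(aq) concentration (0.34 M) acts as the cathode; ions are reduced there and produced at the dilute (0.0785 M) anode.
With n = 3, Ecell = −(0.0592/3)·log([dilute]/[conc]) = −(0.0592/3)·log(0.0785/0.34) = +0.013 V.

0.013 V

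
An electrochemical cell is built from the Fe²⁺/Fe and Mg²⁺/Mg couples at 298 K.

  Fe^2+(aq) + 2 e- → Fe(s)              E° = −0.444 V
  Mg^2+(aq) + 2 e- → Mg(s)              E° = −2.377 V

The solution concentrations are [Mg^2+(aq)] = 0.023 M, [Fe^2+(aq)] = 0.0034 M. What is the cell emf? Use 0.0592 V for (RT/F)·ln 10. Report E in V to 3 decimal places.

+1.908 V

Fe²⁺/Fe is reduced (cathode, E° = −0.444 V) and Mg²⁺/Mg is oxidized (anode).
The standard potential is −0.444 − (−2.377) = +1.933 V and the balanced reaction transfers n = 2 electrons.
Balancing gives Fe^2+(aq) + Mg(s) → Fe(s) + Mg^2+(aq); hence Q = [Mg^2+(aq)] / [Fe^2+(aq)] = 6.76 (log Q = 0.830).
Applying E = E° − (RT ln10/nF)·log Q gives +1.933 − (0.0592/2)(0.830) = +1.908 V.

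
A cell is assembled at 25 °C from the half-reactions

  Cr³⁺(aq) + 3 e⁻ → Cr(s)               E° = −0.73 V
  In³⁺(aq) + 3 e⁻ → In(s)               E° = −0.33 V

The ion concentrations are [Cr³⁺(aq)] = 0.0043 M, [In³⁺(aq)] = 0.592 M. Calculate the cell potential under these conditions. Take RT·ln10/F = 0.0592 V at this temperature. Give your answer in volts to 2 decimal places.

In³⁺/In is reduced (cathode, E° = −0.33 V) and Cr³⁺/Cr is oxidized (anode).
E°cell = −0.33 − (−0.73) = +0.40 V, with n = 3 electrons transferred.
For the overall reaction In³⁺(aq) + Cr(s) → In(s) + Cr³⁺(aq), Q = [Cr³⁺(aq)] / [In³⁺(aq)] = 0.00726, giving log Q = −2.139.
E = E° − (0.0592/n)·log Q = +0.40 − (0.0592/3)(−2.139) = +0.44 V.

+0.44 V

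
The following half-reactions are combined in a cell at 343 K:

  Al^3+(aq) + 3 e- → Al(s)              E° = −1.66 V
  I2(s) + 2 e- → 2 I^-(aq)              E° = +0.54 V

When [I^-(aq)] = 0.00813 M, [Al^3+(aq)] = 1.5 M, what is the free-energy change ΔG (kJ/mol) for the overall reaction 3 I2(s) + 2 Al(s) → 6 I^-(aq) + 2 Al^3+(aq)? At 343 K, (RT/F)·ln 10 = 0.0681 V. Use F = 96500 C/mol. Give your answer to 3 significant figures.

E°cell = +0.54 − (−1.66) = +2.20 V; the balanced reaction transfers n = 6 electrons.
The reaction quotient is [I^-(aq)]^6·[Al^3+(aq)]^2 = 6.5×10^−13; by Nernst, E = +2.20 − (0.0681/6)(−12.187) = +2.3383 V.
ΔG = −nFE = −(6)(96500)(+2.3383) J/mol = −1350 kJ/mol.

−1350 kJ/mol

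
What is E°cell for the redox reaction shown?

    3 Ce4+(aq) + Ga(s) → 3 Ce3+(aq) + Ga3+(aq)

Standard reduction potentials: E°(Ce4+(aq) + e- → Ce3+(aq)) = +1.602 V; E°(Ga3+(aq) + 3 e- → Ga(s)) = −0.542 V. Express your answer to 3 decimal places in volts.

In the reaction as written, Ce4+(aq) is reduced (cathode) and Ga3+(aq) is produced by oxidation at the anode.
E°cell = E°(cathode) − E°(anode) = +1.602 − (−0.542) = +2.144 V.
The positive value indicates the reaction is spontaneous as written.

+2.144 V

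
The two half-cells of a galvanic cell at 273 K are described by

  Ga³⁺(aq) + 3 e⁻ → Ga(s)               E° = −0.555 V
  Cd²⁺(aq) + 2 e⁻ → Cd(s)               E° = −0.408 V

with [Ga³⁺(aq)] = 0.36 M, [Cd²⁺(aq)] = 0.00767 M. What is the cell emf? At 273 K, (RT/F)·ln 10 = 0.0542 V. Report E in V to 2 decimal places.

+0.10 V

Since E°(Cd²⁺/Cd) > E°(Ga³⁺/Ga), Cd²⁺/Cd serves as the cathode.
The standard potential is −0.408 − (−0.555) = +0.147 V and the balanced reaction transfers n = 6 electrons.
The balanced reaction is 3 Cd²⁺(aq) + 2 Ga(s) → 3 Cd(s) + 2 Ga³⁺(aq), so Q = [Ga³⁺(aq)]^2 / [Cd²⁺(aq)]^3 = 2.87×10^5 and log Q = 5.458.
E = E° − (0.0542/n)·log Q = +0.147 − (0.0542/6)(5.458) = +0.10 V.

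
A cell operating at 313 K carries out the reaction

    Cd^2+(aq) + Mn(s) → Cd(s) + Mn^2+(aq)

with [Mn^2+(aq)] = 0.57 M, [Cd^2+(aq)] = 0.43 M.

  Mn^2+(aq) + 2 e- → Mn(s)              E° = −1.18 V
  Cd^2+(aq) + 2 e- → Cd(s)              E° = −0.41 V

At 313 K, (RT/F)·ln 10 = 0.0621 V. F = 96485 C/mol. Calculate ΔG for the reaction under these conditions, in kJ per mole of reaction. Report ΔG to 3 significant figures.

−148 kJ/mol

With Cd²⁺/Cd reduced at the cathode, E°cell = −0.41 − (−1.18) = +0.77 V and n = 2.
Here Q = [Mn^2+(aq)] / [Cd^2+(aq)] = 1.33 (log Q = 0.122), giving E = +0.77 − (0.0621/2)·(0.122) = +0.7662 V.
Finally ΔG = −nFE = −(2)(96485 C/mol)(+0.7662 V) = −148 kJ/mol.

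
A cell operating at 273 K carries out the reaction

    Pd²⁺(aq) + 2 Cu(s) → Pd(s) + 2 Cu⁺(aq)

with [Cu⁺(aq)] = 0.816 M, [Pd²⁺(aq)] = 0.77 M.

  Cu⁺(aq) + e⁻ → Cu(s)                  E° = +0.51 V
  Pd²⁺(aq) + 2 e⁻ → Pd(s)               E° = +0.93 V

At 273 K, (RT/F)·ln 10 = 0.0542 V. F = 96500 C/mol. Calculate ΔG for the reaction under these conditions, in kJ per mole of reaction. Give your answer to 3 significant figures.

−81.4 kJ/mol

With Pd²⁺/Pd reduced at the cathode, E°cell = +0.93 − (+0.51) = +0.42 V and n = 2.
The reaction quotient is [Cu⁺(aq)]^2 / [Pd²⁺(aq)] = 0.865; by Nernst, E = +0.42 − (0.0542/2)(−0.063) = +0.4217 V.
ΔG = −nFE = −(2)(96500)(+0.4217) J/mol = −81.4 kJ/mol.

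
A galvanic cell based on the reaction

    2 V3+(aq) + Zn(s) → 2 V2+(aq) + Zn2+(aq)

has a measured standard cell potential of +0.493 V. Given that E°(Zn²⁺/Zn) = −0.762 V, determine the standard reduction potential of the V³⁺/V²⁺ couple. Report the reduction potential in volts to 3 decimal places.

In the reaction as written the V³⁺/V²⁺ couple is reduced (cathode) and Zn²⁺/Zn is oxidized (anode), so E°cell = E°(V³⁺/V²⁺) − E°(Zn²⁺/Zn).
E°(V³⁺/V²⁺) = E°cell + E°(anode) = +0.493 + (−0.762) = −0.269 V.

−0.269 V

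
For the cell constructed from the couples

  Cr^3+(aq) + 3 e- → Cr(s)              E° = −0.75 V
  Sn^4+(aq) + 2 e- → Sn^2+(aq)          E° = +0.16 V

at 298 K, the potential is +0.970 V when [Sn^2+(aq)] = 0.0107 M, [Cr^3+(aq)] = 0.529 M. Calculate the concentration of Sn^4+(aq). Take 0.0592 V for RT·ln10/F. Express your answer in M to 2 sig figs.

0.74 M

Sn⁴⁺/Sn²⁺ is the cathode (higher E°); E°cell = +0.16 − (−0.75) = +0.91 V with n = 6.
From the Nernst equation, log Q = n(E° − E)/0.0592 = 6·(+0.91 − (+0.970))/0.0592 = −6.081.
Balancing electrons gives 3 Sn^4+(aq) + 2 Cr(s) → 3 Sn^2+(aq) + 2 Cr^3+(aq); thus Q = ([Sn^2+(aq)]^3·[Cr^3+(aq)]^2) / [Sn^4+(aq)]^3.
Isolating [Sn^4+(aq)] in Q = 10^{−6.081} yields log [Sn^4+(aq)] = −0.128, i.e. 0.74 M.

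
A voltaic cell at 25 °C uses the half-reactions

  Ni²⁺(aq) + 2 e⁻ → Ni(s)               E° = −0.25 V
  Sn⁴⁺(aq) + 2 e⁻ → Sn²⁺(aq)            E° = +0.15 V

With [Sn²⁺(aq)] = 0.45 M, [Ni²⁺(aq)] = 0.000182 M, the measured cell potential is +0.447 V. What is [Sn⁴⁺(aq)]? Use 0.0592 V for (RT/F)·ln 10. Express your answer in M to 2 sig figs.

Sn⁴⁺/Sn²⁺ is the cathode (higher E°); E°cell = +0.15 − (−0.25) = +0.40 V with n = 2.
Since E = E° − (0.0592/n)·log Q, log Q = n(E° − E)/0.0592 = −1.588.
The balanced reaction is Sn⁴⁺(aq) + Ni(s) → Sn²⁺(aq) + Ni²⁺(aq), so Q = ([Sn²⁺(aq)]·[Ni²⁺(aq)]) / [Sn⁴⁺(aq)].
Substituting the known concentrations and solving, log [Sn⁴⁺(aq)] = −2.499 and [Sn⁴⁺(aq)] = 0.0032 M.

0.0032 M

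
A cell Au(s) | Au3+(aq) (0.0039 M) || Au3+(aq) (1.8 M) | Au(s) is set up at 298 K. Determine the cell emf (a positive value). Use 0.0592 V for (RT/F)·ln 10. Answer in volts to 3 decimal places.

For a concentration cell E°cell = 0, since both electrodes use the same couple.
The compartment with the higher Au3+(aq) concentration (1.8 M) acts as the cathode; ions are reduced there and produced at the dilute (0.0039 M) anode.
With n = 3, Ecell = −(0.0592/3)·log([dilute]/[conc]) = −(0.0592/3)·log(0.0039/1.8) = +0.053 V.

0.053 V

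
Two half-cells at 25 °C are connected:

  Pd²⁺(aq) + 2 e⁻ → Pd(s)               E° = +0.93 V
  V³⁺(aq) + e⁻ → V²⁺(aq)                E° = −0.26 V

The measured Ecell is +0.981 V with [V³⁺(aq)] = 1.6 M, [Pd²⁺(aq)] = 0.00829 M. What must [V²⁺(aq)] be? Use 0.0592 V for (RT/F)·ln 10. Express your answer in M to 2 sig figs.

Pd²⁺/Pd is the cathode (higher E°); E°cell = +0.93 − (−0.26) = +1.19 V with n = 2.
Since E = E° − (0.0592/n)·log Q, log Q = n(E° − E)/0.0592 = 7.061.
Balancing electrons gives Pd²⁺(aq) + 2 V²⁺(aq) → Pd(s) + 2 V³⁺(aq); thus Q = [V³⁺(aq)]^2 / ([Pd²⁺(aq)]·[V²⁺(aq)]^2).
Solving for the unknown gives log [V²⁺(aq)] = −2.286, so [V²⁺(aq)] ≈ 0.0052 M.

0.0052 M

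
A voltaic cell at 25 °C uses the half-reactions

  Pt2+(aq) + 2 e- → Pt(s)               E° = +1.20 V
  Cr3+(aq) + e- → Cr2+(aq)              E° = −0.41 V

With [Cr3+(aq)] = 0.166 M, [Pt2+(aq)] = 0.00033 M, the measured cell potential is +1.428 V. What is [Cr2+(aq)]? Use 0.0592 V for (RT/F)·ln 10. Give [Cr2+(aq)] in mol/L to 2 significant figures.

The Pt²⁺/Pt couple has the larger reduction potential, so it is the cathode: E°cell = +1.20 − (−0.41) = +1.61 V and n = 2.
From the Nernst equation, log Q = n(E° − E)/0.0592 = 2·(+1.61 − (+1.428))/0.0592 = 6.149.
For Pt2+(aq) + 2 Cr2+(aq) → Pt(s) + 2 Cr3+(aq), the reaction quotient is Q = [Cr3+(aq)]^2 / ([Pt2+(aq)]·[Cr2+(aq)]^2).
Isolating [Cr2+(aq)] in Q = 10^{6.149} yields log [Cr2+(aq)] = −2.114, i.e. 0.0077 M.

0.0077 M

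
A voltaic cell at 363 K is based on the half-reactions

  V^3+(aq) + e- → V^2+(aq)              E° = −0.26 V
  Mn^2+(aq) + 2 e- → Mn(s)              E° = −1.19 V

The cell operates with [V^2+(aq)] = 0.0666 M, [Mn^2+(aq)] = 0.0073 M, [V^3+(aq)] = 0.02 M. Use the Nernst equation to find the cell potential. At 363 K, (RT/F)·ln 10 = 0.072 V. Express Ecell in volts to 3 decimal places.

+0.969 V

V³⁺/V²⁺ is reduced (cathode, E° = −0.26 V) and Mn²⁺/Mn is oxidized (anode).
The standard potential is −0.26 − (−1.19) = +0.93 V and the balanced reaction transfers n = 2 electrons.
The balanced reaction is 2 V^3+(aq) + Mn(s) → 2 V^2+(aq) + Mn^2+(aq), so Q = ([V^2+(aq)]^2·[Mn^2+(aq)]) / [V^3+(aq)]^2 = 0.0809 and log Q = −1.092.
E = E° − (0.072/n)·log Q = +0.93 − (0.072/2)(−1.092) = +0.969 V.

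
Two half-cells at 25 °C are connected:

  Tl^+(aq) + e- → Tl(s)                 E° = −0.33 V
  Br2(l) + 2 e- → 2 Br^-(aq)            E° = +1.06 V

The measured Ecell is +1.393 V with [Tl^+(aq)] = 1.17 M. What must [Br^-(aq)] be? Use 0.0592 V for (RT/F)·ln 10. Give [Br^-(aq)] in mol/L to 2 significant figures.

0.76 M

The Br₂/Br⁻ couple has the larger reduction potential, so it is the cathode: E°cell = +1.06 − (−0.33) = +1.39 V and n = 2.
Rearranging E = E° − (0.0592/n)·log Q gives log Q = 2(+1.39 − (+1.393))/0.0592 = −0.101.
For Br2(l) + 2 Tl(s) → 2 Br^-(aq) + 2 Tl^+(aq), the reaction quotient is Q = [Br^-(aq)]^2·[Tl^+(aq)]^2.
Solving for the unknown gives log [Br^-(aq)] = −0.119, so [Br^-(aq)] ≈ 0.76 M.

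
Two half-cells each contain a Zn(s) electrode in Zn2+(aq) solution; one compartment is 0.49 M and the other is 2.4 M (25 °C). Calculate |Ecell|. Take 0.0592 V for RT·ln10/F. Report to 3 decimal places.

For a concentration cell E°cell = 0, since both electrodes use the same couple.
The compartment with the higher Zn2+(aq) concentration (2.4 M) acts as the cathode; ions are reduced there and produced at the dilute (0.49 M) anode.
With n = 2, Ecell = −(0.0592/2)·log([dilute]/[conc]) = −(0.0592/2)·log(0.49/2.4) = +0.020 V.

0.020 V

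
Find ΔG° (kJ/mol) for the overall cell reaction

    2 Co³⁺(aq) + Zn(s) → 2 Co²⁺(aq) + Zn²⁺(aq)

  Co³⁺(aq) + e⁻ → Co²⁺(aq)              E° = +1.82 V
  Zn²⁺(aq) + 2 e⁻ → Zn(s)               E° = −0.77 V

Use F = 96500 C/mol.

In the reaction as written Co³⁺(aq) is reduced, so the Co³⁺/Co²⁺ couple is the cathode and Zn²⁺/Zn is the anode.
E°cell = +1.82 − (−0.77) = +2.59 V; balancing electrons gives n = 2.
ΔG° = −nFE°cell = −(2)(96500)(+2.59) J/mol = −500 kJ/mol.

−500 kJ/mol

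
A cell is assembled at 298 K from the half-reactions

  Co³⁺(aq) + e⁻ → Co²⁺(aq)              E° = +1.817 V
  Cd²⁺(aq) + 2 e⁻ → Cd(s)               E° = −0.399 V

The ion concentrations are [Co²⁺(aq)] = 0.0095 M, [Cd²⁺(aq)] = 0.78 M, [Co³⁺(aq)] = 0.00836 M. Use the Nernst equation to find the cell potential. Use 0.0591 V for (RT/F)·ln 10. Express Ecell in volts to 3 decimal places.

+2.216 V

The Co³⁺/Co²⁺ couple has the more positive E°, so it is the cathode; Cd²⁺/Cd is the anode.
The standard potential is +1.817 − (−0.399) = +2.216 V and the balanced reaction transfers n = 2 electrons.
Balancing gives 2 Co³⁺(aq) + Cd(s) → 2 Co²⁺(aq) + Cd²⁺(aq); hence Q = ([Co²⁺(aq)]^2·[Cd²⁺(aq)]) / [Co³⁺(aq)]^2 = 1.01 (log Q = 0.003).
Applying E = E° − (RT ln10/nF)·log Q gives +2.216 − (0.0591/2)(0.003) = +2.216 V.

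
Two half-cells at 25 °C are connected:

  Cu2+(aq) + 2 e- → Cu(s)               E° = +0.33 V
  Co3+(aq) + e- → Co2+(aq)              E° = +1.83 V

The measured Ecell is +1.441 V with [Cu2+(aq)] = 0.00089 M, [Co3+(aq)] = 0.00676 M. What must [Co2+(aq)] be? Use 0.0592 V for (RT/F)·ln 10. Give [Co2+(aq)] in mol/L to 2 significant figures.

Co³⁺/Co²⁺ is the cathode (higher E°); E°cell = +1.83 − (+0.33) = +1.50 V with n = 2.
Since E = E° − (0.0592/n)·log Q, log Q = n(E° − E)/0.0592 = 1.993.
Balancing electrons gives 2 Co3+(aq) + Cu(s) → 2 Co2+(aq) + Cu2+(aq); thus Q = ([Co2+(aq)]^2·[Cu2+(aq)]) / [Co3+(aq)]^2.
Isolating [Co2+(aq)] in Q = 10^{1.993} yields log [Co2+(aq)] = 0.352, i.e. 2.2 M.

2.2 M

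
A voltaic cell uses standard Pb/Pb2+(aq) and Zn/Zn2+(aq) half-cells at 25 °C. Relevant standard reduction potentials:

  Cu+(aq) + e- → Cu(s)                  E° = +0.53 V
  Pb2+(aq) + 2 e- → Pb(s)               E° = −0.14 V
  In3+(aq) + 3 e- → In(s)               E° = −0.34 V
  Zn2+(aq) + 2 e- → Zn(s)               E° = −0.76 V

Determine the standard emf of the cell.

Of the two couples in this cell, the one with the more positive reduction potential is reduced at the cathode: here that is Pb²⁺/Pb (−0.14 V); Zn²⁺/Zn (−0.76 V) is the anode.
E°cell = E°(cathode) − E°(anode) = −0.14 − (−0.76) = +0.62 V.

+0.62 V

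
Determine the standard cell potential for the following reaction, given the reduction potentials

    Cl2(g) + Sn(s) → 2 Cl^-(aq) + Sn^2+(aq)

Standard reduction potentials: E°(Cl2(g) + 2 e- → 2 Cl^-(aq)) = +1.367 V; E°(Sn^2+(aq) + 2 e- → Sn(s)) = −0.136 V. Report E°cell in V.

Cl2(g) gains electrons, so the Cl₂/Cl⁻ couple is the cathode; the Sn²⁺/Sn couple is the anode.
E°cell = E°(cathode) − E°(anode) = +1.367 − (−0.136) = +1.503 V.
The positive value indicates the reaction is spontaneous as written.

+1.503 V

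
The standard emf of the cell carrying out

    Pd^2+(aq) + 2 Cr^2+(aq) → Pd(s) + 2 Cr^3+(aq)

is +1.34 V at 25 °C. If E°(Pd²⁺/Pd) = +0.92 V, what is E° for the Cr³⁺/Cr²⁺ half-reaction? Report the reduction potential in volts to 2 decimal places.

−0.42 V

In the reaction as written the Pd²⁺/Pd couple is reduced (cathode) and Cr³⁺/Cr²⁺ is oxidized (anode), so E°cell = E°(Pd²⁺/Pd) − E°(Cr³⁺/Cr²⁺).
E°(Cr³⁺/Cr²⁺) = E°(cathode) − E°cell = +0.92 − (+1.34) = −0.42 V.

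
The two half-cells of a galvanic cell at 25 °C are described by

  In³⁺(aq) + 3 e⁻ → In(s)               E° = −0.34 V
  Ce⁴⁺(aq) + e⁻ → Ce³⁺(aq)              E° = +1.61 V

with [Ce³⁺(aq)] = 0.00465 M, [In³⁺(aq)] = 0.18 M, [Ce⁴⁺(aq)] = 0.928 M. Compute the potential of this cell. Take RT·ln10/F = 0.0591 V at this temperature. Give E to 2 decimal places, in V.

The Ce⁴⁺/Ce³⁺ couple has the more positive E°, so it is the cathode; In³⁺/In is the anode.
E°cell = +1.61 − (−0.34) = +1.95 V, with n = 3 electrons transferred.
The balanced reaction is 3 Ce⁴⁺(aq) + In(s) → 3 Ce³⁺(aq) + In³⁺(aq), so Q = ([Ce³⁺(aq)]^3·[In³⁺(aq)]) / [Ce⁴⁺(aq)]^3 = 2.26×10^−8 and log Q = −7.645.
E = E° − (0.0591/n)·log Q = +1.95 − (0.0591/3)(−7.645) = +2.10 V.

+2.10 V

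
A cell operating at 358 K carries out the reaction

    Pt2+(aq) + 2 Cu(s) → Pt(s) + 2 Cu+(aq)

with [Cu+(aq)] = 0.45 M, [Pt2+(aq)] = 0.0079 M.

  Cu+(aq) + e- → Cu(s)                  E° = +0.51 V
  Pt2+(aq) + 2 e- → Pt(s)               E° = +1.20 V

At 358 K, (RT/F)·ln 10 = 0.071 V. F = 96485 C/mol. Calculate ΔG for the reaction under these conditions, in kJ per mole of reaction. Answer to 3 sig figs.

With Pt²⁺/Pt reduced at the cathode, E°cell = +1.20 − (+0.51) = +0.69 V and n = 2.
Q = [Cu+(aq)]^2 / [Pt2+(aq)] = 25.6, so log Q = 1.409 and E = +0.69 − (0.071/2)(1.409) = +0.6400 V.
Finally ΔG = −nFE = −(2)(96485 C/mol)(+0.6400 V) = −124 kJ/mol.

−124 kJ/mol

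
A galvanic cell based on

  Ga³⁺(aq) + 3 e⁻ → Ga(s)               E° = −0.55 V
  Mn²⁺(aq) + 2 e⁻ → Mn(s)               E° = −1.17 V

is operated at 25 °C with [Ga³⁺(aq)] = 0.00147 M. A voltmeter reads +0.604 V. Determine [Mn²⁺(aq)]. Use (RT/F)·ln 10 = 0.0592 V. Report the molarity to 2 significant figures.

With Ga³⁺/Ga at the cathode and Mn²⁺/Mn at the anode, E°cell = −0.55 − (−1.17) = +0.62 V (n = 6).
Rearranging E = E° − (0.0592/n)·log Q gives log Q = 6(+0.62 − (+0.604))/0.0592 = 1.622.
The balanced reaction is 2 Ga³⁺(aq) + 3 Mn(s) → 2 Ga(s) + 3 Mn²⁺(aq), so Q = [Mn²⁺(aq)]^3 / [Ga³⁺(aq)]^2.
Solving for the unknown gives log [Mn²⁺(aq)] = −1.348, so [Mn²⁺(aq)] ≈ 0.045 M.

0.045 M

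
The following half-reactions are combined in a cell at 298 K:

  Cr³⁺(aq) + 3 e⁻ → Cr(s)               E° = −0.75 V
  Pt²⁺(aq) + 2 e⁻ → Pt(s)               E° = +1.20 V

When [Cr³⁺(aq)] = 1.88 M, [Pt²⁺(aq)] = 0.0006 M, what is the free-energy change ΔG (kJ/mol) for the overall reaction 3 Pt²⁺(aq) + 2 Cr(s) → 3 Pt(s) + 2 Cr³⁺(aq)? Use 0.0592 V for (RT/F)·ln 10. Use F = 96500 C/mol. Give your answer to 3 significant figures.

E°cell = +1.20 − (−0.75) = +1.95 V; the balanced reaction transfers n = 6 electrons.
Here Q = [Cr³⁺(aq)]^2 / [Pt²⁺(aq)]^3 = 1.64×10^10 (log Q = 10.214), giving E = +1.95 − (0.0592/6)·(10.214) = +1.8492 V.
ΔG = −nFE = −(6)(96500)(+1.8492) J/mol = −1070 kJ/mol.

−1070 kJ/mol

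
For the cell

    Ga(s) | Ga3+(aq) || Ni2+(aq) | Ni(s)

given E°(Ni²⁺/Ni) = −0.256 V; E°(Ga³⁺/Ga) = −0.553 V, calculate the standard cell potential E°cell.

By convention the left-hand electrode in cell notation is the anode (oxidation) and the right-hand electrode is the cathode (reduction).
E°cell = E°(right) − E°(left) = −0.256 − (−0.553) = +0.297 V.

+0.297 V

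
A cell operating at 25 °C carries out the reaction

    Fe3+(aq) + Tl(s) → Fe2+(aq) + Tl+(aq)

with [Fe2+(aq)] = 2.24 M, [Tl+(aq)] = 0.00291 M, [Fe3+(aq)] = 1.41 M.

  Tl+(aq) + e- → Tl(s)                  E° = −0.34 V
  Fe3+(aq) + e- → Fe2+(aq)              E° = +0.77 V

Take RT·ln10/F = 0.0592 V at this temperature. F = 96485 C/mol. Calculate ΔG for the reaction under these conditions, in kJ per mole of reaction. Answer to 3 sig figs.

The standard cell potential is +0.77 − (−0.34) = +1.11 V, with n = 1 electron in the balanced equation.
Q = ([Fe2+(aq)]·[Tl+(aq)]) / [Fe3+(aq)] = 0.00462, so log Q = −2.335 and E = +1.11 − (0.0592/1)(−2.335) = +1.2482 V.
ΔG = −nFE = −(1)(96485)(+1.2482) J/mol = −120 kJ/mol.

−120 kJ/mol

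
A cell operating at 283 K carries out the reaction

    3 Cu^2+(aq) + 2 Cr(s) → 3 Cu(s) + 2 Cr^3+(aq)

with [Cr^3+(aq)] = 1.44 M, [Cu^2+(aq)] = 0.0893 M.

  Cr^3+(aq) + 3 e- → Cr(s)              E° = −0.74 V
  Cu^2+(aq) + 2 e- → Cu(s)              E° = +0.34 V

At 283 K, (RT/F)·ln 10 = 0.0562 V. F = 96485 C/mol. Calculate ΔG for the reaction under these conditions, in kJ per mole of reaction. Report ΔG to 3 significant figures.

The standard cell potential is +0.34 − (−0.74) = +1.08 V, with n = 6 electrons in the balanced equation.
Here Q = [Cr^3+(aq)]^2 / [Cu^2+(aq)]^3 = 2.91×10^3 (log Q = 3.464), giving E = +1.08 − (0.0562/6)·(3.464) = +1.0476 V.
Finally ΔG = −nFE = −(6)(96485 C/mol)(+1.0476 V) = −606 kJ/mol.

−606 kJ/mol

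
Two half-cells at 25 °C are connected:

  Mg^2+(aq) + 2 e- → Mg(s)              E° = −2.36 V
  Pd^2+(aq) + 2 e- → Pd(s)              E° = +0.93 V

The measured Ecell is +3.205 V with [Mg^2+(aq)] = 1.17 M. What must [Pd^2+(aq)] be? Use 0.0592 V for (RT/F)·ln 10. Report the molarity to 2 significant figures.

With Pd²⁺/Pd at the cathode and Mg²⁺/Mg at the anode, E°cell = +0.93 − (−2.36) = +3.29 V (n = 2).
From the Nernst equation, log Q = n(E° − E)/0.0592 = 2·(+3.29 − (+3.205))/0.0592 = 2.872.
Balancing electrons gives Pd^2+(aq) + Mg(s) → Pd(s) + Mg^2+(aq); thus Q = [Mg^2+(aq)] / [Pd^2+(aq)].
Substituting the known concentrations and solving, log [Pd^2+(aq)] = −2.804 and [Pd^2+(aq)] = 0.0016 M.

0.0016 M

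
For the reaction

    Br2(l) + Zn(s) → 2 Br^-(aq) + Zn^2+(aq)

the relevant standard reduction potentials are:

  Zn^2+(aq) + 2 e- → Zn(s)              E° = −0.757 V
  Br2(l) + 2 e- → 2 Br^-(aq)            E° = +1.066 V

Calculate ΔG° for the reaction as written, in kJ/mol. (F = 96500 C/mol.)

−352 kJ/mol

In the reaction as written Br2(l) is reduced, so the Br₂/Br⁻ couple is the cathode and Zn²⁺/Zn is the anode.
E°cell = +1.066 − (−0.757) = +1.823 V; balancing electrons gives n = 2.
ΔG° = −nFE°cell = −(2)(96500)(+1.823) J/mol = −352 kJ/mol.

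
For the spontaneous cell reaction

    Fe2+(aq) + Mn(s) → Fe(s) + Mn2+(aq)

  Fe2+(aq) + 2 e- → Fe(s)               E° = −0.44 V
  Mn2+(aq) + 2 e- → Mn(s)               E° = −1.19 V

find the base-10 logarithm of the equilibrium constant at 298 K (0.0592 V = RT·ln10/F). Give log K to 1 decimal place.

log K = 25.3

The Fe²⁺/Fe couple is reduced (cathode); E°cell = −0.44 − (−1.19) = +0.75 V with n = 2.
At equilibrium E = 0, so log K = nE°cell / 0.0592 = (2)(+0.75) / 0.0592 = 25.3.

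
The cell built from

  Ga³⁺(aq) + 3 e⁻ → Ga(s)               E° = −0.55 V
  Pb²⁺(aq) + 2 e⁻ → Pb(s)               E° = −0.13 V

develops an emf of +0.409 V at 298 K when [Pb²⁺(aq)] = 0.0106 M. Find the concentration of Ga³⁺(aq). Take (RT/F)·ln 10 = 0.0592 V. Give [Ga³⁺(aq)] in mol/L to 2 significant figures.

0.0039 M

With Pb²⁺/Pb at the cathode and Ga³⁺/Ga at the anode, E°cell = −0.13 − (−0.55) = +0.42 V (n = 6).
From the Nernst equation, log Q = n(E° − E)/0.0592 = 6·(+0.42 − (+0.409))/0.0592 = 1.115.
Balancing electrons gives 3 Pb²⁺(aq) + 2 Ga(s) → 3 Pb(s) + 2 Ga³⁺(aq); thus Q = [Ga³⁺(aq)]^2 / [Pb²⁺(aq)]^3.
Solving for the unknown gives log [Ga³⁺(aq)] = −2.405, so [Ga³⁺(aq)] ≈ 0.0039 M.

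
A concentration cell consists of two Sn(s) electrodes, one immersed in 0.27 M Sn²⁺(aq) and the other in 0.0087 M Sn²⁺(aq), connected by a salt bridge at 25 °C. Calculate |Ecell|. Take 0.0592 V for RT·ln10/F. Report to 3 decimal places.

0.044 V

For a concentration cell E°cell = 0, since both electrodes use the same couple.
The compartment with the higher Sn²⁺(aq) concentration (0.27 M) acts as the cathode; ions are reduced there and produced at the dilute (0.0087 M) anode.
With n = 2, Ecell = −(0.0592/2)·log([dilute]/[conc]) = −(0.0592/2)·log(0.0087/0.27) = +0.044 V.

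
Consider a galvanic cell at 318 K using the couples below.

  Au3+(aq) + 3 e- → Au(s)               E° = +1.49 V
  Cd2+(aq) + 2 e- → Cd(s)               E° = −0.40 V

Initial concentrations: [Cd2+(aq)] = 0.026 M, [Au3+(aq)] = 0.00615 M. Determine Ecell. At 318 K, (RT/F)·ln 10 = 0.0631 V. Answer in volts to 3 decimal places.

+1.894 V

The Au³⁺/Au couple has the more positive E°, so it is the cathode; Cd²⁺/Cd is the anode.
The standard potential is +1.49 − (−0.40) = +1.89 V and the balanced reaction transfers n = 6 electrons.
For the overall reaction 2 Au3+(aq) + 3 Cd(s) → 2 Au(s) + 3 Cd2+(aq), Q = [Cd2+(aq)]^3 / [Au3+(aq)]^2 = 0.465, giving log Q = −0.333.
E = E° − (0.0631/n)·log Q = +1.89 − (0.0631/6)(−0.333) = +1.894 V.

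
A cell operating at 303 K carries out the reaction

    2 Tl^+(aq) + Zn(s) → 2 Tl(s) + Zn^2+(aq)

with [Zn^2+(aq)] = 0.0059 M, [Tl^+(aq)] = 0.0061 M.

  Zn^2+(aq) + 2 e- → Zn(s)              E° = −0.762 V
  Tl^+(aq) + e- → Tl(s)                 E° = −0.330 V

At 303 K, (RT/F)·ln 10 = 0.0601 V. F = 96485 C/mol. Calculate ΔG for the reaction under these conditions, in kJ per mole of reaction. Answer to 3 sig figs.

The standard cell potential is −0.330 − (−0.762) = +0.432 V, with n = 2 electrons in the balanced equation.
The reaction quotient is [Zn^2+(aq)] / [Tl^+(aq)]^2 = 159; by Nernst, E = +0.432 − (0.0601/2)(2.200) = +0.3659 V.
Finally ΔG = −nFE = −(2)(96485 C/mol)(+0.3659 V) = −70.6 kJ/mol.

−70.6 kJ/mol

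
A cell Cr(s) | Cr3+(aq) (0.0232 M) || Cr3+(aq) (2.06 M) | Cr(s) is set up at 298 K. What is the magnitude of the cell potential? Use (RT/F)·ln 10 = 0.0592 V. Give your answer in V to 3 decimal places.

For a concentration cell E°cell = 0, since both electrodes use the same couple.
The compartment with the higher Cr3+(aq) concentration (2.06 M) acts as the cathode; ions are reduced there and produced at the dilute (0.0232 M) anode.
With n = 3, Ecell = −(0.0592/3)·log([dilute]/[conc]) = −(0.0592/3)·log(0.0232/2.06) = +0.038 V.

0.038 V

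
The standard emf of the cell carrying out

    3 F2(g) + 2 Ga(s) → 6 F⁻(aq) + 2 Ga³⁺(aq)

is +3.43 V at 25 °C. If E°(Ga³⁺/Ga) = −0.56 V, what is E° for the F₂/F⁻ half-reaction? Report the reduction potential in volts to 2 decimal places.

In the reaction as written the F₂/F⁻ couple is reduced (cathode) and Ga³⁺/Ga is oxidized (anode), so E°cell = E°(F₂/F⁻) − E°(Ga³⁺/Ga).
E°(F₂/F⁻) = E°cell + E°(anode) = +3.43 + (−0.56) = +2.87 V.

+2.87 V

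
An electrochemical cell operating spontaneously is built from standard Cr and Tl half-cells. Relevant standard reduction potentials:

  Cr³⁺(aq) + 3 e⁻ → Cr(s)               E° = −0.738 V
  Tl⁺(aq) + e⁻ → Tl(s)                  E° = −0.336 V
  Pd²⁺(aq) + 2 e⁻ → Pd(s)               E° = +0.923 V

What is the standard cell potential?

The Tl⁺/Tl couple has the higher E°, so Tl ion is reduced (cathode) and Cr is oxidized (anode).
E°cell = E°(cathode) − E°(anode) = −0.336 − (−0.738) = +0.402 V.

+0.402 V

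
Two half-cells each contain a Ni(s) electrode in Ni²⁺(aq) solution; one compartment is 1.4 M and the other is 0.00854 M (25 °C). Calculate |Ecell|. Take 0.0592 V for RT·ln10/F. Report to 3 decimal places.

0.066 V

For a concentration cell E°cell = 0, since both electrodes use the same couple.
The compartment with the higher Ni²⁺(aq) concentration (1.4 M) acts as the cathode; ions are reduced there and produced at the dilute (0.00854 M) anode.
With n = 2, Ecell = −(0.0592/2)·log([dilute]/[conc]) = −(0.0592/2)·log(0.00854/1.4) = +0.066 V.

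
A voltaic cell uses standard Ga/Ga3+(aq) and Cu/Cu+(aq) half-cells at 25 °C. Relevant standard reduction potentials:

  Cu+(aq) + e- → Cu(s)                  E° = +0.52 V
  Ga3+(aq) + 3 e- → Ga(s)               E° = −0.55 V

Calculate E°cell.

The Cu⁺/Cu couple has the higher E°, so Cu ion is reduced (cathode) and Ga is oxidized (anode).
E°cell = E°(cathode) − E°(anode) = +0.52 − (−0.55) = +1.07 V.

+1.07 V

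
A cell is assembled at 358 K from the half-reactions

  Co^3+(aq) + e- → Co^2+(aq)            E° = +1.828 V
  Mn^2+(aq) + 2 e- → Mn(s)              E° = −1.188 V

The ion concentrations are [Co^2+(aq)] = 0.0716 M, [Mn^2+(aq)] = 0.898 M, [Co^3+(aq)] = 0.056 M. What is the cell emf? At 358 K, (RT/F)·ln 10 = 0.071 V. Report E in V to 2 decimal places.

Co³⁺/Co²⁺ is reduced (cathode, E° = +1.828 V) and Mn²⁺/Mn is oxidized (anode).
The standard potential is +1.828 − (−1.188) = +3.016 V and the balanced reaction transfers n = 2 electrons.
Balancing gives 2 Co^3+(aq) + Mn(s) → 2 Co^2+(aq) + Mn^2+(aq); hence Q = ([Co^2+(aq)]^2·[Mn^2+(aq)]) / [Co^3+(aq)]^2 = 1.47 (log Q = 0.167).
Applying E = E° − (RT ln10/nF)·log Q gives +3.016 − (0.071/2)(0.167) = +3.01 V.

+3.01 V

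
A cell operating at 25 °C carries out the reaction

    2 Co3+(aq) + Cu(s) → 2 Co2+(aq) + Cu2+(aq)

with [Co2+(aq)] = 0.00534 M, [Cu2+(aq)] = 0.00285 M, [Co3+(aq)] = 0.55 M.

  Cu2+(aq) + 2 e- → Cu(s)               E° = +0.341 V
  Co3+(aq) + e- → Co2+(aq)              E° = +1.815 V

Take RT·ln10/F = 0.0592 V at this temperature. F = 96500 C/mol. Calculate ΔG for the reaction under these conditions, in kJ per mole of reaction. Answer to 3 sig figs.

−322 kJ/mol

E°cell = +1.815 − (+0.341) = +1.474 V; the balanced reaction transfers n = 2 electrons.
Here Q = ([Co2+(aq)]^2·[Cu2+(aq)]) / [Co3+(aq)]^2 = 2.69×10^−7 (log Q = −6.571), giving E = +1.474 − (0.0592/2)·(−6.571) = +1.6685 V.
Then ΔG = −nFE = −2 × 96500 × +1.6685 J/mol = −322 kJ/mol.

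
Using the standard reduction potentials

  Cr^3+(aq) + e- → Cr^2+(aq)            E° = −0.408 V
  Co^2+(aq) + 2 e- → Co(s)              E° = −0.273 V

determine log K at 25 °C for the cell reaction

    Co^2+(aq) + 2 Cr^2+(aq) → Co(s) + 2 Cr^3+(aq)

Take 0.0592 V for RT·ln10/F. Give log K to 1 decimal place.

log K = 4.6

The Co²⁺/Co couple is reduced (cathode); E°cell = −0.273 − (−0.408) = +0.135 V with n = 2.
At equilibrium E = 0, so log K = nE°cell / 0.0592 = (2)(+0.135) / 0.0592 = 4.6.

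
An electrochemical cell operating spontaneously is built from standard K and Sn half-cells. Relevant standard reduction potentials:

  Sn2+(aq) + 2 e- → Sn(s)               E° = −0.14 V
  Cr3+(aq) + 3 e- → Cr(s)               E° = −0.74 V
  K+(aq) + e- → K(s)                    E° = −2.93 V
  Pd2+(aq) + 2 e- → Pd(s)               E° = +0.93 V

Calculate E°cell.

+2.79 V

The Sn²⁺/Sn couple has the higher E°, so Sn ion is reduced (cathode) and K is oxidized (anode).
E°cell = E°(cathode) − E°(anode) = −0.14 − (−2.93) = +2.79 V.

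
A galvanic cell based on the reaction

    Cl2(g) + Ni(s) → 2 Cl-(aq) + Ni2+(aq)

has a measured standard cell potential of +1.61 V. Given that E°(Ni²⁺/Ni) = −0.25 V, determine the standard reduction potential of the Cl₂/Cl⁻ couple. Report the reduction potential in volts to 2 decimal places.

+1.36 V

In the reaction as written the Cl₂/Cl⁻ couple is reduced (cathode) and Ni²⁺/Ni is oxidized (anode), so E°cell = E°(Cl₂/Cl⁻) − E°(Ni²⁺/Ni).
E°(Cl₂/Cl⁻) = E°cell + E°(anode) = +1.61 + (−0.25) = +1.36 V.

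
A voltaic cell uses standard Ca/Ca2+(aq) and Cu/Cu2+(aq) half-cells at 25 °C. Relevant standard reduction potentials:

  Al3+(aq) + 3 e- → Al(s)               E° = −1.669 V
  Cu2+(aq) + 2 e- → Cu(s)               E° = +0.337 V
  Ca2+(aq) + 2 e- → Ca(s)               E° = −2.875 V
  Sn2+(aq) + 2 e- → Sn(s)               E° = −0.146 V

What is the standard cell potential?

The Cu²⁺/Cu couple has the higher E°, so Cu ion is reduced (cathode) and Ca is oxidized (anode).
E°cell = E°(cathode) − E°(anode) = +0.337 − (−2.875) = +3.212 V.

+3.212 V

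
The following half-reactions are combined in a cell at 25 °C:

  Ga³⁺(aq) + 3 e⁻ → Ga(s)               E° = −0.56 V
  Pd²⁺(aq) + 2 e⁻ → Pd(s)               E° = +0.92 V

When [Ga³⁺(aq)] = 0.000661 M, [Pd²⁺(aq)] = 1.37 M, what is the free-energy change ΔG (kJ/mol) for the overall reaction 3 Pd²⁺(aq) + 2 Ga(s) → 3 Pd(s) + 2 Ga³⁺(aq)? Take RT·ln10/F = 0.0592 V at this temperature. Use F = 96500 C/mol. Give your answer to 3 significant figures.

With Pd²⁺/Pd reduced at the cathode, E°cell = +0.92 − (−0.56) = +1.48 V and n = 6.
Q = [Ga³⁺(aq)]^2 / [Pd²⁺(aq)]^3 = 1.7×10^−7, so log Q = −6.770 and E = +1.48 − (0.0592/6)(−6.770) = +1.5468 V.
Then ΔG = −nFE = −6 × 96500 × +1.5468 J/mol = −896 kJ/mol.

−896 kJ/mol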